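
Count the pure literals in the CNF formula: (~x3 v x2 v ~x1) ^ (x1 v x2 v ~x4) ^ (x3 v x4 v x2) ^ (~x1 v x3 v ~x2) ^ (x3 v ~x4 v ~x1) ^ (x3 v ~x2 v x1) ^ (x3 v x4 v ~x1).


A pure literal appears in only one polarity across all clauses.
No pure literals found.
Count = 0.

0


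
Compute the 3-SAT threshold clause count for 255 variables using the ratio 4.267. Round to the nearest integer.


The 3-SAT phase transition occurs at approximately 4.267 clauses per variable.
m = 4.267 * 255 = 1088.085.
Rounded to nearest integer: 1088.

1088


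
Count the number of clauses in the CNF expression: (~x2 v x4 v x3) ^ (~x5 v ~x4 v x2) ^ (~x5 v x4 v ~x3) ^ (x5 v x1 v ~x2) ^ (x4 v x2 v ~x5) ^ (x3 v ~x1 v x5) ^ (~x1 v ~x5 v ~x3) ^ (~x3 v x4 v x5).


Each group enclosed in parentheses joined by ^ is one clause.
Counting the conjuncts: 8 clauses.

8


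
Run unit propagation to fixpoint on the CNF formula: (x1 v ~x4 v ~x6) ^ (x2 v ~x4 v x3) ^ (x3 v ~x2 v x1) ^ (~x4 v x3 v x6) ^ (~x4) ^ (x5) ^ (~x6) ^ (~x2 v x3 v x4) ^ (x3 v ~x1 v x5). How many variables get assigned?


Unit propagation repeatedly assigns the literal in any unit clause, then simplifies.
Assignments in order: x4 = F, x5 = T, x6 = F.
No further unit clauses remain.
Total variables assigned = 3.

3


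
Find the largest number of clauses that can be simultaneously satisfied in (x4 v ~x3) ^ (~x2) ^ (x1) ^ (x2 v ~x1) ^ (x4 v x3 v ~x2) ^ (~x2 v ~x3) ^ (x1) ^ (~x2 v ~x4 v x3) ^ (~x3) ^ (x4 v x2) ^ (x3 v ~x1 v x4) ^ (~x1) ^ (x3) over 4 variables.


Enumerate all 16 truth assignments.
For each, count how many of the 13 clauses are satisfied.
The formula is not fully satisfiable, so the maximum is below 13.
Maximum simultaneously satisfiable clauses = 10.

10


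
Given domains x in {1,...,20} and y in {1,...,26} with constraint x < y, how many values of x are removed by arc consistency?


For the constraint x < y, x needs a supporting value in y's domain.
x can be at most 25 (one less than y's maximum).
Valid x values from domain: 20 out of 20.
Pruned = 20 - 20 = 0.

0


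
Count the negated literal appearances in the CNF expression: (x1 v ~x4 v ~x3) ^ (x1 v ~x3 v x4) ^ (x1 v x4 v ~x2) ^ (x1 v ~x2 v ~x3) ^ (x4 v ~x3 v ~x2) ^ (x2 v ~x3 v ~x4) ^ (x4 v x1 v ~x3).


Scan each clause for negated literals.
Clause 1: 2 negative; Clause 2: 1 negative; Clause 3: 1 negative; Clause 4: 2 negative; Clause 5: 2 negative; Clause 6: 2 negative; Clause 7: 1 negative.
Total negative literal occurrences = 11.

11


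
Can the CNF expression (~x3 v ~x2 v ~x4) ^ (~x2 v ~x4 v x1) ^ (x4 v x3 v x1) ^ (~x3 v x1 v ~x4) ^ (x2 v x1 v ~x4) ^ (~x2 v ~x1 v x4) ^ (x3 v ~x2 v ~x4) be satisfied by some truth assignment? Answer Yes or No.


Check all 16 possible truth assignments.
Number of satisfying assignments found: 6.
The formula is satisfiable.

Yes


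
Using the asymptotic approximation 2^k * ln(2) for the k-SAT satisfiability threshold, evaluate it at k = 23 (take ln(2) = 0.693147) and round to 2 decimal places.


Using the asymptotic formula: threshold ~ 2^k * ln(2).
2^23 = 8388608.
8388608 * 0.693147 = 5814538.47.

5814538.47


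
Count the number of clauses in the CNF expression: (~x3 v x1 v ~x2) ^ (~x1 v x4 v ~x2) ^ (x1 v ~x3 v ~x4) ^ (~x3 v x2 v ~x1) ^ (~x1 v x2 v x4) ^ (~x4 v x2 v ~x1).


Each group enclosed in parentheses joined by ^ is one clause.
Counting the conjuncts: 6 clauses.

6


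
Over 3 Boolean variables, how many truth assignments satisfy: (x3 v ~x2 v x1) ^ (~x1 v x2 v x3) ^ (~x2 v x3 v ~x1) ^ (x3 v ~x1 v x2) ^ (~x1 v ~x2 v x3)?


Enumerate all 8 truth assignments over 3 variables.
Test each against every clause.
Satisfying assignments found: 5.

5


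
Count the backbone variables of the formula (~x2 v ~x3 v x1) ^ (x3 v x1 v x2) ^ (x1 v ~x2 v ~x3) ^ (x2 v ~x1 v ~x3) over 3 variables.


Find all satisfying assignments: 5 model(s).
Check which variables have the same value in every model.
No variable is fixed across all models.
Backbone size = 0.

0


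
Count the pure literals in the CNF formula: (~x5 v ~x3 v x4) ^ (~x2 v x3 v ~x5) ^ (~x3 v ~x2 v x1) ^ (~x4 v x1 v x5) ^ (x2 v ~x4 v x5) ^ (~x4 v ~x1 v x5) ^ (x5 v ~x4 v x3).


A pure literal appears in only one polarity across all clauses.
No pure literals found.
Count = 0.

0


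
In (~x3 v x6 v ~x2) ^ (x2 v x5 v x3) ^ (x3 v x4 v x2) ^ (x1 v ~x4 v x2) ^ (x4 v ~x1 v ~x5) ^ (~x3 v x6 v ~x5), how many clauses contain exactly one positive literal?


A definite clause has exactly one positive literal.
Clause 1: 1 positive -> definite
Clause 2: 3 positive -> not definite
Clause 3: 3 positive -> not definite
Clause 4: 2 positive -> not definite
Clause 5: 1 positive -> definite
Clause 6: 1 positive -> definite
Definite clause count = 3.

3


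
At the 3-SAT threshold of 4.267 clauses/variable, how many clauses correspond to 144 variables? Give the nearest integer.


The 3-SAT phase transition occurs at approximately 4.267 clauses per variable.
m = 4.267 * 144 = 614.448.
Rounded to nearest integer: 614.

614


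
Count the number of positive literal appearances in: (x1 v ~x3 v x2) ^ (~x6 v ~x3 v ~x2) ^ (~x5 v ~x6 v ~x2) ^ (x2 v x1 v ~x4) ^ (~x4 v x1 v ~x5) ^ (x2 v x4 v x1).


Scan each clause for unnegated literals.
Clause 1: 2 positive; Clause 2: 0 positive; Clause 3: 0 positive; Clause 4: 2 positive; Clause 5: 1 positive; Clause 6: 3 positive.
Total positive literal occurrences = 8.

8


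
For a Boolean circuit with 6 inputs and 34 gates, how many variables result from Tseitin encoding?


The Tseitin transformation introduces one auxiliary variable per gate.
Total variables = inputs + gates = 6 + 34 = 40.

40


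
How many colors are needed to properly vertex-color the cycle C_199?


An odd cycle cannot be 2-colored: alternating two colors around the cycle returns to the start with a conflict.
Since 199 is odd, three colors are required (and three suffice).
Chromatic number = 3.

3


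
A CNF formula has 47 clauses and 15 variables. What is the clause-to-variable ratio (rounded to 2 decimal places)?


Clause-to-variable ratio = clauses / variables.
47 / 15 = 3.13.

3.13


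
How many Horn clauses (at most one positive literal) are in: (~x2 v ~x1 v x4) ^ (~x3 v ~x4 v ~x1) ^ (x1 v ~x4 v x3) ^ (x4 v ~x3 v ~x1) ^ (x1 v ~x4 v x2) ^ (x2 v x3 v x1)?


A Horn clause has at most one positive literal.
Clause 1: 1 positive lit(s) -> Horn
Clause 2: 0 positive lit(s) -> Horn
Clause 3: 2 positive lit(s) -> not Horn
Clause 4: 1 positive lit(s) -> Horn
Clause 5: 2 positive lit(s) -> not Horn
Clause 6: 3 positive lit(s) -> not Horn
Total Horn clauses = 3.

3


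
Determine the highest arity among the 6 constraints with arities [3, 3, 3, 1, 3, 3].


The arities are: 3, 3, 3, 1, 3, 3.
Scan for the maximum value.
Maximum arity = 3.

3


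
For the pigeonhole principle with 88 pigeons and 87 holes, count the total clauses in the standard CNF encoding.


The PHP encoding has two parts:
1) At-least-one-hole clauses: 88 (one per pigeon, each with 87 literals).
2) At-most-one-pigeon-per-hole clauses: 87 holes * C(88,2) = 87 * 3828 = 333036.
Total clauses = 88 + 333036 = 333124.

333124


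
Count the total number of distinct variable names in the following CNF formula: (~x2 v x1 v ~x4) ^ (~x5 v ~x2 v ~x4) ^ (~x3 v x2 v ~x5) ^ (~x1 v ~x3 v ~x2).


Identify each distinct variable in the formula.
Variables found: x1, x2, x3, x4, x5.
Total distinct variables = 5.

5


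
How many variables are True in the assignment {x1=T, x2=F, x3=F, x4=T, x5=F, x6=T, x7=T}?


The weight is the number of variables assigned True.
True variables: x1, x4, x6, x7.
Weight = 4.

4


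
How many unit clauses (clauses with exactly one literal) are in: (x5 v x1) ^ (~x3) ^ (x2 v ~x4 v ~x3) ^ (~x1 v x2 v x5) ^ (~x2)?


A unit clause contains exactly one literal.
Unit clauses found: (~x3), (~x2).
Count = 2.

2


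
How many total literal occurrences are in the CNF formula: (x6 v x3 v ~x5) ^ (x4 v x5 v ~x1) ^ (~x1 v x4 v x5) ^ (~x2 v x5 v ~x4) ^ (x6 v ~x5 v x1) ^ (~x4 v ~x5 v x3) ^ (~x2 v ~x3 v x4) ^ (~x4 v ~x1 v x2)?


Clause lengths: 3, 3, 3, 3, 3, 3, 3, 3.
Sum = 3 + 3 + 3 + 3 + 3 + 3 + 3 + 3 = 24.

24


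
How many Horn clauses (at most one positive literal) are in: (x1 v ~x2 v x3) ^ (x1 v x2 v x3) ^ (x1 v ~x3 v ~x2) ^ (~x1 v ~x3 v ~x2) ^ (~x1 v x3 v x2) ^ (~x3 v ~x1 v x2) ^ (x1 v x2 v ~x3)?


A Horn clause has at most one positive literal.
Clause 1: 2 positive lit(s) -> not Horn
Clause 2: 3 positive lit(s) -> not Horn
Clause 3: 1 positive lit(s) -> Horn
Clause 4: 0 positive lit(s) -> Horn
Clause 5: 2 positive lit(s) -> not Horn
Clause 6: 1 positive lit(s) -> Horn
Clause 7: 2 positive lit(s) -> not Horn
Total Horn clauses = 3.

3


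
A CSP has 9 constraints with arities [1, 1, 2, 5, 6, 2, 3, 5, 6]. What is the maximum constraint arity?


The arities are: 1, 1, 2, 5, 6, 2, 3, 5, 6.
Scan for the maximum value.
Maximum arity = 6.

6


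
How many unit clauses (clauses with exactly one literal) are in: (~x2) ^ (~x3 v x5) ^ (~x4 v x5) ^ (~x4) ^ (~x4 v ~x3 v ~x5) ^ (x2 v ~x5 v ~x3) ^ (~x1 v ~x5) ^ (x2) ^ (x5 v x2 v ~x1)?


A unit clause contains exactly one literal.
Unit clauses found: (~x2), (~x4), (x2).
Count = 3.

3


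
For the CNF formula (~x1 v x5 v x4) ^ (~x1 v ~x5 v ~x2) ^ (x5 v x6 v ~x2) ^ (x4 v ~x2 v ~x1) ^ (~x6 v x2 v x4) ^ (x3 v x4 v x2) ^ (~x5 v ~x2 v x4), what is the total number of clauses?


Each group enclosed in parentheses joined by ^ is one clause.
Counting the conjuncts: 7 clauses.

7


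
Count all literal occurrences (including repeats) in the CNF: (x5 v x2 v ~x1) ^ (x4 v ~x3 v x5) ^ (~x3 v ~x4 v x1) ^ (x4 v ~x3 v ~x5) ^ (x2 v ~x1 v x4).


Clause lengths: 3, 3, 3, 3, 3.
Sum = 3 + 3 + 3 + 3 + 3 = 15.

15


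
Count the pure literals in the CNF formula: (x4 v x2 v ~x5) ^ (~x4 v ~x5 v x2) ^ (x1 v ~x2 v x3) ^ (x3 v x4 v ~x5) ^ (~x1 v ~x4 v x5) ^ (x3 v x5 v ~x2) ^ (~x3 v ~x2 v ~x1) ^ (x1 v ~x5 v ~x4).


A pure literal appears in only one polarity across all clauses.
No pure literals found.
Count = 0.

0


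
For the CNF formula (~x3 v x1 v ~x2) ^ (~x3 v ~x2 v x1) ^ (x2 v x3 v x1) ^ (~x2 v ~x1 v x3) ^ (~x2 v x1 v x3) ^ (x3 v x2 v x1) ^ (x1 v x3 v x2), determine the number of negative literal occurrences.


Scan each clause for negated literals.
Clause 1: 2 negative; Clause 2: 2 negative; Clause 3: 0 negative; Clause 4: 2 negative; Clause 5: 1 negative; Clause 6: 0 negative; Clause 7: 0 negative.
Total negative literal occurrences = 7.

7


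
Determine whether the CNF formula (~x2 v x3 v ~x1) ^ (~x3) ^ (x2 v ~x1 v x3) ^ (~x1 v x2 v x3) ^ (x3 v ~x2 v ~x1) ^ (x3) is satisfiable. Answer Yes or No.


Check all 8 possible truth assignments.
Number of satisfying assignments found: 0.
The formula is unsatisfiable.

No


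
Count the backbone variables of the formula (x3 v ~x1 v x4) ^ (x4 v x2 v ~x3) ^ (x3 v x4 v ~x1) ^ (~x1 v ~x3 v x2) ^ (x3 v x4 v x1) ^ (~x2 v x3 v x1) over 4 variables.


Find all satisfying assignments: 8 model(s).
Check which variables have the same value in every model.
No variable is fixed across all models.
Backbone size = 0.

0


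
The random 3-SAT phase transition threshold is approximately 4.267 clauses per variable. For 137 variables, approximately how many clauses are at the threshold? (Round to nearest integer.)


The 3-SAT phase transition occurs at approximately 4.267 clauses per variable.
m = 4.267 * 137 = 584.579.
Rounded to nearest integer: 585.

585


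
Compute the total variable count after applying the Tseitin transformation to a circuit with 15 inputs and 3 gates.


The Tseitin transformation introduces one auxiliary variable per gate.
Total variables = inputs + gates = 15 + 3 = 18.

18


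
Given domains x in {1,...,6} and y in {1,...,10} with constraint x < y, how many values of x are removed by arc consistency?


For the constraint x < y, x needs a supporting value in y's domain.
x can be at most 9 (one less than y's maximum).
Valid x values from domain: 6 out of 6.
Pruned = 6 - 6 = 0.

0


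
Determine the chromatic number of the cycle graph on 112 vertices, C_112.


A cycle on an even number of vertices is bipartite: alternate two colors around the cycle.
Since 112 is even, two colors suffice, and at least two are needed because the graph has edges.
Chromatic number = 2.

2


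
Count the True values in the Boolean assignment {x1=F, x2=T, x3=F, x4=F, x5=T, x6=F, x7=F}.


The weight is the number of variables assigned True.
True variables: x2, x5.
Weight = 2.

2


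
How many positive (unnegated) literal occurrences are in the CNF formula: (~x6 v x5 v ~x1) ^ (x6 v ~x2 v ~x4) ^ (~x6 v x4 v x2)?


Scan each clause for unnegated literals.
Clause 1: 1 positive; Clause 2: 1 positive; Clause 3: 2 positive.
Total positive literal occurrences = 4.

4


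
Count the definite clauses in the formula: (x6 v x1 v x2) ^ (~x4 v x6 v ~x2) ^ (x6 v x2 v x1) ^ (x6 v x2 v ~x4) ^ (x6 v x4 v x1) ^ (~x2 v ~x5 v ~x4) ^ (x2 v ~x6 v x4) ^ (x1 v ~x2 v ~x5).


A definite clause has exactly one positive literal.
Clause 1: 3 positive -> not definite
Clause 2: 1 positive -> definite
Clause 3: 3 positive -> not definite
Clause 4: 2 positive -> not definite
Clause 5: 3 positive -> not definite
Clause 6: 0 positive -> not definite
Clause 7: 2 positive -> not definite
Clause 8: 1 positive -> definite
Definite clause count = 2.

2


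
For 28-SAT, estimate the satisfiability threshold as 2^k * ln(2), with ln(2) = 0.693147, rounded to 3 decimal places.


Using the asymptotic formula: threshold ~ 2^k * ln(2).
2^28 = 268435456.
268435456 * 0.693147 = 186065231.02.

186065231.02


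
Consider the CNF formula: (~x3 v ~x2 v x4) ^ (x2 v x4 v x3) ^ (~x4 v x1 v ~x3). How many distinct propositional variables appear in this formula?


Identify each distinct variable in the formula.
Variables found: x1, x2, x3, x4.
Total distinct variables = 4.

4


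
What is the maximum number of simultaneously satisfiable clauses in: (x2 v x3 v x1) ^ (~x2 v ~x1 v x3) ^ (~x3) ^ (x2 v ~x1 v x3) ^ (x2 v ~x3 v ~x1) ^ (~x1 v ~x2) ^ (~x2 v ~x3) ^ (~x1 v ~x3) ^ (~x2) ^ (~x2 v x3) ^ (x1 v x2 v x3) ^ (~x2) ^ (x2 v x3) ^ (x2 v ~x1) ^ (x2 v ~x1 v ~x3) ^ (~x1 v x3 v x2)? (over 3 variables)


Enumerate all 8 truth assignments.
For each, count how many of the 16 clauses are satisfied.
The formula is not fully satisfiable, so the maximum is below 16.
Maximum simultaneously satisfiable clauses = 15.

15


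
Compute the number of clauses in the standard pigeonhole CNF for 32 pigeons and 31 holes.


The PHP encoding has two parts:
1) At-least-one-hole clauses: 32 (one per pigeon, each with 31 literals).
2) At-most-one-pigeon-per-hole clauses: 31 holes * C(32,2) = 31 * 496 = 15376.
Total clauses = 32 + 15376 = 15408.

15408


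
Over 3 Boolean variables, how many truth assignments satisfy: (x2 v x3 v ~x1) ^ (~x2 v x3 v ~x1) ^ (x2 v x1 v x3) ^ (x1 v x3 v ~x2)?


Enumerate all 8 truth assignments over 3 variables.
Test each against every clause.
Satisfying assignments found: 4.

4


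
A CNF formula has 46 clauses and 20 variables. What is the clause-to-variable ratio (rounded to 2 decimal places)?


Clause-to-variable ratio = clauses / variables.
46 / 20 = 2.3.

2.3


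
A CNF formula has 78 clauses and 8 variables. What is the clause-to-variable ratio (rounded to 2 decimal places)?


Clause-to-variable ratio = clauses / variables.
78 / 8 = 9.75.

9.75


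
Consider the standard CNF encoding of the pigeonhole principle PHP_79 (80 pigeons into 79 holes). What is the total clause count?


The PHP encoding has two parts:
1) At-least-one-hole clauses: 80 (one per pigeon, each with 79 literals).
2) At-most-one-pigeon-per-hole clauses: 79 holes * C(80,2) = 79 * 3160 = 249640.
Total clauses = 80 + 249640 = 249720.

249720


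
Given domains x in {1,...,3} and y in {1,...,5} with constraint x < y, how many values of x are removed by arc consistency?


For the constraint x < y, x needs a supporting value in y's domain.
x can be at most 4 (one less than y's maximum).
Valid x values from domain: 3 out of 3.
Pruned = 3 - 3 = 0.

0


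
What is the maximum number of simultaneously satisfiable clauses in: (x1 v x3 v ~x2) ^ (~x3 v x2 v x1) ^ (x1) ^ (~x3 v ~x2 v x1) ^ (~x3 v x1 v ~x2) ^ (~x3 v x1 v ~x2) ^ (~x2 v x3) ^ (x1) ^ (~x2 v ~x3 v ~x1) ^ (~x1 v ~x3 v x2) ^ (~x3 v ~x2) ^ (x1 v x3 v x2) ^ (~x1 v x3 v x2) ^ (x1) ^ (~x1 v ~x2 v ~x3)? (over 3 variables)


Enumerate all 8 truth assignments.
For each, count how many of the 15 clauses are satisfied.
The formula is not fully satisfiable, so the maximum is below 15.
Maximum simultaneously satisfiable clauses = 14.

14


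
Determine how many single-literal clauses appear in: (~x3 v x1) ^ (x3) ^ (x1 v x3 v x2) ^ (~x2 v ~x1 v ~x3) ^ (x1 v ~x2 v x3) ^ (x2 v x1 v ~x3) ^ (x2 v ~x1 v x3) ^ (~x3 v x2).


A unit clause contains exactly one literal.
Unit clauses found: (x3).
Count = 1.

1


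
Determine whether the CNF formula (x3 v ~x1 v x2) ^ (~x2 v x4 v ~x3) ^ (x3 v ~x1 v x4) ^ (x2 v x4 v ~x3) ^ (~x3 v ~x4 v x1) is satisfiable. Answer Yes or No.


Check all 16 possible truth assignments.
Number of satisfying assignments found: 7.
The formula is satisfiable.

Yes


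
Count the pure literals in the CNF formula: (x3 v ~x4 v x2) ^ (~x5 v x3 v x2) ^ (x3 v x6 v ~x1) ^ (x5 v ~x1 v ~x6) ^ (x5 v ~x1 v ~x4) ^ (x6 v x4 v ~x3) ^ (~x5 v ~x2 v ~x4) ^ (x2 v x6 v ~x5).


A pure literal appears in only one polarity across all clauses.
Pure literals: x1 (negative only).
Count = 1.

1


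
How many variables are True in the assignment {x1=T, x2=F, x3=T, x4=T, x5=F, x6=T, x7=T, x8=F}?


The weight is the number of variables assigned True.
True variables: x1, x3, x4, x6, x7.
Weight = 5.

5


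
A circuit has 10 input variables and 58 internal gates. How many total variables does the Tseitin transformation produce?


The Tseitin transformation introduces one auxiliary variable per gate.
Total variables = inputs + gates = 10 + 58 = 68.

68


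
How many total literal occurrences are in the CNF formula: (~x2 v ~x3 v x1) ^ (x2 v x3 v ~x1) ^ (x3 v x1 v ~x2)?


Clause lengths: 3, 3, 3.
Sum = 3 + 3 + 3 = 9.

9


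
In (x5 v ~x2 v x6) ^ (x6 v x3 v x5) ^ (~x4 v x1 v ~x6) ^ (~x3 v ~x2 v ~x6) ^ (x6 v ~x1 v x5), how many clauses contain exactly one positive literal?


A definite clause has exactly one positive literal.
Clause 1: 2 positive -> not definite
Clause 2: 3 positive -> not definite
Clause 3: 1 positive -> definite
Clause 4: 0 positive -> not definite
Clause 5: 2 positive -> not definite
Definite clause count = 1.

1


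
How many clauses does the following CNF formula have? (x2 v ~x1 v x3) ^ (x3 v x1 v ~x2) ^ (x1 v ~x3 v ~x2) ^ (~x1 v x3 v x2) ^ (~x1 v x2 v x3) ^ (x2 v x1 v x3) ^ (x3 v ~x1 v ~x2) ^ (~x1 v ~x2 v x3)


Each group enclosed in parentheses joined by ^ is one clause.
Counting the conjuncts: 8 clauses.

8


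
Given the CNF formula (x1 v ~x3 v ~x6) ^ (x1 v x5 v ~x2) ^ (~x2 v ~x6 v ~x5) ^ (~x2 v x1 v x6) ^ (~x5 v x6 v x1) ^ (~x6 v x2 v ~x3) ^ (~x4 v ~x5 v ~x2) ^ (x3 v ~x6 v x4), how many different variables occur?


Identify each distinct variable in the formula.
Variables found: x1, x2, x3, x4, x5, x6.
Total distinct variables = 6.

6


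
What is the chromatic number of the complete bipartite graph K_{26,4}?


K_{26,4} is bipartite by definition: the two parts are independent sets, with every edge crossing between them.
Color all vertices in one part with color 1 and all vertices in the other part with color 2.
Since the graph has at least one edge, one color does not suffice.
Chromatic number = 2.

2


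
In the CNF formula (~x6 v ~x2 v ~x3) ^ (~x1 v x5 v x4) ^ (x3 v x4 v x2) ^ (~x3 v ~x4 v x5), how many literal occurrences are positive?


Scan each clause for unnegated literals.
Clause 1: 0 positive; Clause 2: 2 positive; Clause 3: 3 positive; Clause 4: 1 positive.
Total positive literal occurrences = 6.

6


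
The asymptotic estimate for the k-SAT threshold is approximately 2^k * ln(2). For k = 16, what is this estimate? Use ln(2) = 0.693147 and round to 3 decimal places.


Using the asymptotic formula: threshold ~ 2^k * ln(2).
2^16 = 65536.
65536 * 0.693147 = 45426.082.

45426.082


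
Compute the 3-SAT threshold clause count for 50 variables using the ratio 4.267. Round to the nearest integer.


The 3-SAT phase transition occurs at approximately 4.267 clauses per variable.
m = 4.267 * 50 = 213.35.
Rounded to nearest integer: 213.

213


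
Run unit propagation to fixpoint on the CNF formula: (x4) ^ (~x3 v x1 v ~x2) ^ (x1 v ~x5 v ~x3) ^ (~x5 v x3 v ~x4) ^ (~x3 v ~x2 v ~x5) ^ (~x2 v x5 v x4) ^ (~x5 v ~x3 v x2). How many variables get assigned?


Unit propagation repeatedly assigns the literal in any unit clause, then simplifies.
Assignments in order: x4 = T.
No further unit clauses remain.
Total variables assigned = 1.

1


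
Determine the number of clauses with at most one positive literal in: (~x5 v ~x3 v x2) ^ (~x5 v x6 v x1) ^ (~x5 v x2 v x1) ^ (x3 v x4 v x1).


A Horn clause has at most one positive literal.
Clause 1: 1 positive lit(s) -> Horn
Clause 2: 2 positive lit(s) -> not Horn
Clause 3: 2 positive lit(s) -> not Horn
Clause 4: 3 positive lit(s) -> not Horn
Total Horn clauses = 1.

1


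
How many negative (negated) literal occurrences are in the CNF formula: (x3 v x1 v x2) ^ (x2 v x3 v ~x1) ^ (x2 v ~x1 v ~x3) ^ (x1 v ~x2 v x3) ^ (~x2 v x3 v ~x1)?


Scan each clause for negated literals.
Clause 1: 0 negative; Clause 2: 1 negative; Clause 3: 2 negative; Clause 4: 1 negative; Clause 5: 2 negative.
Total negative literal occurrences = 6.

6


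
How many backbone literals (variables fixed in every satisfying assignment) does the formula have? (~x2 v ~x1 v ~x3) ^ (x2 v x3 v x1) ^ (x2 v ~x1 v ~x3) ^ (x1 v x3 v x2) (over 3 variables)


Find all satisfying assignments: 5 model(s).
Check which variables have the same value in every model.
No variable is fixed across all models.
Backbone size = 0.

0


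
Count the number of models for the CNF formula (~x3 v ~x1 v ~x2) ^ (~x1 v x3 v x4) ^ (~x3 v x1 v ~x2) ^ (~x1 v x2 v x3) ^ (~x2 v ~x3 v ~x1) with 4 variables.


Enumerate all 16 truth assignments over 4 variables.
Test each against every clause.
Satisfying assignments found: 9.

9


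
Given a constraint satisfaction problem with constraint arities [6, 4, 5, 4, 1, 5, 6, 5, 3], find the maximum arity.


The arities are: 6, 4, 5, 4, 1, 5, 6, 5, 3.
Scan for the maximum value.
Maximum arity = 6.

6


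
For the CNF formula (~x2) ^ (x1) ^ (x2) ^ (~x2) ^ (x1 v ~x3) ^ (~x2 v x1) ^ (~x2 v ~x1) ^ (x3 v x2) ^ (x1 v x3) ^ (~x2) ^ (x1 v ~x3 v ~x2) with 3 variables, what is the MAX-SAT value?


Enumerate all 8 truth assignments.
For each, count how many of the 11 clauses are satisfied.
The formula is not fully satisfiable, so the maximum is below 11.
Maximum simultaneously satisfiable clauses = 10.

10


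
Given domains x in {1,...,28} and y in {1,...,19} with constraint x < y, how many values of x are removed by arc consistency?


For the constraint x < y, x needs a supporting value in y's domain.
x can be at most 18 (one less than y's maximum).
Valid x values from domain: 18 out of 28.
Pruned = 28 - 18 = 10.

10


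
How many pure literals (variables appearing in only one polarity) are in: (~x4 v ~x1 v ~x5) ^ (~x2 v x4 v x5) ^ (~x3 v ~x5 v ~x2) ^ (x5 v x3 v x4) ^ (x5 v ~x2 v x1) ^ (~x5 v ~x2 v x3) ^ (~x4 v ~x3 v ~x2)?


A pure literal appears in only one polarity across all clauses.
Pure literals: x2 (negative only).
Count = 1.

1


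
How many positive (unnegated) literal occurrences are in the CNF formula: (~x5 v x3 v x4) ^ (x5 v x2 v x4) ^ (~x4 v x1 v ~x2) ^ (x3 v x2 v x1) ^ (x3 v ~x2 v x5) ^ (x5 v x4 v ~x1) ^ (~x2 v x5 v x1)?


Scan each clause for unnegated literals.
Clause 1: 2 positive; Clause 2: 3 positive; Clause 3: 1 positive; Clause 4: 3 positive; Clause 5: 2 positive; Clause 6: 2 positive; Clause 7: 2 positive.
Total positive literal occurrences = 15.

15


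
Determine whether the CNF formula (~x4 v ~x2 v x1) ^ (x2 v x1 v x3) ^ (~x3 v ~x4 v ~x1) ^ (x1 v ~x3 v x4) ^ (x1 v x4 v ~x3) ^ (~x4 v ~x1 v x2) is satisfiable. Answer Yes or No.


Check all 16 possible truth assignments.
Number of satisfying assignments found: 7.
The formula is satisfiable.

Yes


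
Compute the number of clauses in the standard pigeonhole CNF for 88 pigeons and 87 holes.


The PHP encoding has two parts:
1) At-least-one-hole clauses: 88 (one per pigeon, each with 87 literals).
2) At-most-one-pigeon-per-hole clauses: 87 holes * C(88,2) = 87 * 3828 = 333036.
Total clauses = 88 + 333036 = 333124.

333124


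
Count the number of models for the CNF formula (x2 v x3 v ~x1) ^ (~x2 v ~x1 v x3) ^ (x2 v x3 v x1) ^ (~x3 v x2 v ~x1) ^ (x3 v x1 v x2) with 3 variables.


Enumerate all 8 truth assignments over 3 variables.
Test each against every clause.
Satisfying assignments found: 4.

4


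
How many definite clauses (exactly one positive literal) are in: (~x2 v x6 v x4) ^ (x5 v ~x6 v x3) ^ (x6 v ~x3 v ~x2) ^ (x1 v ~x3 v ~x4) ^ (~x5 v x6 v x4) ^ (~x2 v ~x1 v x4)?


A definite clause has exactly one positive literal.
Clause 1: 2 positive -> not definite
Clause 2: 2 positive -> not definite
Clause 3: 1 positive -> definite
Clause 4: 1 positive -> definite
Clause 5: 2 positive -> not definite
Clause 6: 1 positive -> definite
Definite clause count = 3.

3


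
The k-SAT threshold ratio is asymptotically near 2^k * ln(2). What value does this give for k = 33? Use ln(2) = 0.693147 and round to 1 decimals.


Using the asymptotic formula: threshold ~ 2^k * ln(2).
2^33 = 8589934592.
8589934592 * 0.693147 = 5954087392.6.

5954087392.6


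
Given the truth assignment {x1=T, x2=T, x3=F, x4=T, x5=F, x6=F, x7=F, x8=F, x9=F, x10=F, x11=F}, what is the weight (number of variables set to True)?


The weight is the number of variables assigned True.
True variables: x1, x2, x4.
Weight = 3.

3


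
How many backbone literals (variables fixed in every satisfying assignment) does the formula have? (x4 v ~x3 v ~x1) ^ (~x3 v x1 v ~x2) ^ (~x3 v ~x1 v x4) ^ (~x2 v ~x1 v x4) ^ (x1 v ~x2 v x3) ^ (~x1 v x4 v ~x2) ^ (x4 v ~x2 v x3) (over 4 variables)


Find all satisfying assignments: 9 model(s).
Check which variables have the same value in every model.
No variable is fixed across all models.
Backbone size = 0.

0


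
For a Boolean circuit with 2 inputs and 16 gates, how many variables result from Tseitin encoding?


The Tseitin transformation introduces one auxiliary variable per gate.
Total variables = inputs + gates = 2 + 16 = 18.

18


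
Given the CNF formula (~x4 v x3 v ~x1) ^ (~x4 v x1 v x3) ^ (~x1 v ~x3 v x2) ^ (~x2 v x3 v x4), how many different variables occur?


Identify each distinct variable in the formula.
Variables found: x1, x2, x3, x4.
Total distinct variables = 4.

4


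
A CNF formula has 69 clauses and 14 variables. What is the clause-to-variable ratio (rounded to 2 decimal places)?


Clause-to-variable ratio = clauses / variables.
69 / 14 = 4.93.

4.93


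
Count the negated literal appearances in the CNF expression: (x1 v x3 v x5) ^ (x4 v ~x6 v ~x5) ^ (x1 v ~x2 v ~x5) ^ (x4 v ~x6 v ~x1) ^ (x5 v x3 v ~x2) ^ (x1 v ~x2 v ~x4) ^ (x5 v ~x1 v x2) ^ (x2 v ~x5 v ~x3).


Scan each clause for negated literals.
Clause 1: 0 negative; Clause 2: 2 negative; Clause 3: 2 negative; Clause 4: 2 negative; Clause 5: 1 negative; Clause 6: 2 negative; Clause 7: 1 negative; Clause 8: 2 negative.
Total negative literal occurrences = 12.

12


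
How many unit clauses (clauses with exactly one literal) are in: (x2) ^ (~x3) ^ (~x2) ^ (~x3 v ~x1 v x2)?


A unit clause contains exactly one literal.
Unit clauses found: (x2), (~x3), (~x2).
Count = 3.

3


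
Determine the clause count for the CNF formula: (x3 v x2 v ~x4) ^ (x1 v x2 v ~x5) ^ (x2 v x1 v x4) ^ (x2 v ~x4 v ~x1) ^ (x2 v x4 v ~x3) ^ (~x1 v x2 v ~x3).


Each group enclosed in parentheses joined by ^ is one clause.
Counting the conjuncts: 6 clauses.

6


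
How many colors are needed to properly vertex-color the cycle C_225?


An odd cycle cannot be 2-colored: alternating two colors around the cycle returns to the start with a conflict.
Since 225 is odd, three colors are required (and three suffice).
Chromatic number = 3.

3


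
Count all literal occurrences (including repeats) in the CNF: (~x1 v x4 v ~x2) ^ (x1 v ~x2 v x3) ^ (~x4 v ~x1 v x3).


Clause lengths: 3, 3, 3.
Sum = 3 + 3 + 3 = 9.

9


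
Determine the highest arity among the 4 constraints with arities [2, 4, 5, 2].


The arities are: 2, 4, 5, 2.
Scan for the maximum value.
Maximum arity = 5.

5


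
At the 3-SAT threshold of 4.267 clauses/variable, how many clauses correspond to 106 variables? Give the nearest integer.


The 3-SAT phase transition occurs at approximately 4.267 clauses per variable.
m = 4.267 * 106 = 452.302.
Rounded to nearest integer: 452.

452


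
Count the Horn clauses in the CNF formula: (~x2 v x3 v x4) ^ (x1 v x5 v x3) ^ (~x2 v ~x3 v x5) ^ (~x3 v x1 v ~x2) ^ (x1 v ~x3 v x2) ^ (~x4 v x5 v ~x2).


A Horn clause has at most one positive literal.
Clause 1: 2 positive lit(s) -> not Horn
Clause 2: 3 positive lit(s) -> not Horn
Clause 3: 1 positive lit(s) -> Horn
Clause 4: 1 positive lit(s) -> Horn
Clause 5: 2 positive lit(s) -> not Horn
Clause 6: 1 positive lit(s) -> Horn
Total Horn clauses = 3.

3


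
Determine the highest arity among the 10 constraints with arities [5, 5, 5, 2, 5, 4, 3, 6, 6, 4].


The arities are: 5, 5, 5, 2, 5, 4, 3, 6, 6, 4.
Scan for the maximum value.
Maximum arity = 6.

6


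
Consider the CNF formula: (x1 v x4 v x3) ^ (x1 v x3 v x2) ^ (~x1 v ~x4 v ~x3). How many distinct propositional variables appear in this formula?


Identify each distinct variable in the formula.
Variables found: x1, x2, x3, x4.
Total distinct variables = 4.

4


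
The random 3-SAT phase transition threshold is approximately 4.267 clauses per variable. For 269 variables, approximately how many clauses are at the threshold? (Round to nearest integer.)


The 3-SAT phase transition occurs at approximately 4.267 clauses per variable.
m = 4.267 * 269 = 1147.823.
Rounded to nearest integer: 1148.

1148


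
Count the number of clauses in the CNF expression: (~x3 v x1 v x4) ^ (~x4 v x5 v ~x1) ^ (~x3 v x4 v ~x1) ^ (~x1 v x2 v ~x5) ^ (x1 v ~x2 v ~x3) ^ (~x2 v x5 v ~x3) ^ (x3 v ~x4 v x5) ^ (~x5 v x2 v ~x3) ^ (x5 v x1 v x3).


Each group enclosed in parentheses joined by ^ is one clause.
Counting the conjuncts: 9 clauses.

9


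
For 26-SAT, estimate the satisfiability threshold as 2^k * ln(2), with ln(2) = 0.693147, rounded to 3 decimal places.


Using the asymptotic formula: threshold ~ 2^k * ln(2).
2^26 = 67108864.
67108864 * 0.693147 = 46516307.755.

46516307.755


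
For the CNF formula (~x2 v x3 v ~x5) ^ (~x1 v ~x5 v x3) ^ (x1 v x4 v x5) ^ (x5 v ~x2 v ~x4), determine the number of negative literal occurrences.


Scan each clause for negated literals.
Clause 1: 2 negative; Clause 2: 2 negative; Clause 3: 0 negative; Clause 4: 2 negative.
Total negative literal occurrences = 6.

6


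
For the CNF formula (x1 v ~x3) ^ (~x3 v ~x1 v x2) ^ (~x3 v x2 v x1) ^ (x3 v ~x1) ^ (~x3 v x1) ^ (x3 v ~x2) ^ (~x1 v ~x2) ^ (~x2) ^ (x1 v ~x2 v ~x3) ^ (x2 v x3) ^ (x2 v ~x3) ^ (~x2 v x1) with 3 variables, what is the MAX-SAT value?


Enumerate all 8 truth assignments.
For each, count how many of the 12 clauses are satisfied.
The formula is not fully satisfiable, so the maximum is below 12.
Maximum simultaneously satisfiable clauses = 11.

11


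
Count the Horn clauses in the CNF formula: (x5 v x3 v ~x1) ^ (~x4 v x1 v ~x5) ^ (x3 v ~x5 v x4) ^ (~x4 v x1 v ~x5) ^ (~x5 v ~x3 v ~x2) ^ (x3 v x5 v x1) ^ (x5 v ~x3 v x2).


A Horn clause has at most one positive literal.
Clause 1: 2 positive lit(s) -> not Horn
Clause 2: 1 positive lit(s) -> Horn
Clause 3: 2 positive lit(s) -> not Horn
Clause 4: 1 positive lit(s) -> Horn
Clause 5: 0 positive lit(s) -> Horn
Clause 6: 3 positive lit(s) -> not Horn
Clause 7: 2 positive lit(s) -> not Horn
Total Horn clauses = 3.

3


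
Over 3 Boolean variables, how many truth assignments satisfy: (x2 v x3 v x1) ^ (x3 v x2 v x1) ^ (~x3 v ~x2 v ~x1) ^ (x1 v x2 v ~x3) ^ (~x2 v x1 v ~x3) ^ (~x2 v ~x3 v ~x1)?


Enumerate all 8 truth assignments over 3 variables.
Test each against every clause.
Satisfying assignments found: 4.

4


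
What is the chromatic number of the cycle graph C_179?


An odd cycle cannot be 2-colored: alternating two colors around the cycle returns to the start with a conflict.
Since 179 is odd, three colors are required (and three suffice).
Chromatic number = 3.

3


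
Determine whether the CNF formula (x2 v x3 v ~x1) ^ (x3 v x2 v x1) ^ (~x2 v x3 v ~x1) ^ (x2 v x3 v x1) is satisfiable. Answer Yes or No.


Check all 8 possible truth assignments.
Number of satisfying assignments found: 5.
The formula is satisfiable.

Yes


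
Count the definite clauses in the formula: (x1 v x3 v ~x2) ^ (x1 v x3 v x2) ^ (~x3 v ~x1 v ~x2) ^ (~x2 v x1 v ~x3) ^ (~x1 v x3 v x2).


A definite clause has exactly one positive literal.
Clause 1: 2 positive -> not definite
Clause 2: 3 positive -> not definite
Clause 3: 0 positive -> not definite
Clause 4: 1 positive -> definite
Clause 5: 2 positive -> not definite
Definite clause count = 1.

1


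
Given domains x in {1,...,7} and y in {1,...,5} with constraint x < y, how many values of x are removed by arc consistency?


For the constraint x < y, x needs a supporting value in y's domain.
x can be at most 4 (one less than y's maximum).
Valid x values from domain: 4 out of 7.
Pruned = 7 - 4 = 3.

3


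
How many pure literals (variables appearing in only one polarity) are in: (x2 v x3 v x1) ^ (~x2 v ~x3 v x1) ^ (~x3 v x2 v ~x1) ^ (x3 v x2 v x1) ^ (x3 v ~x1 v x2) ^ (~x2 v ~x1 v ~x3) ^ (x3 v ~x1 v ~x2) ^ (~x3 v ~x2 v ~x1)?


A pure literal appears in only one polarity across all clauses.
No pure literals found.
Count = 0.

0


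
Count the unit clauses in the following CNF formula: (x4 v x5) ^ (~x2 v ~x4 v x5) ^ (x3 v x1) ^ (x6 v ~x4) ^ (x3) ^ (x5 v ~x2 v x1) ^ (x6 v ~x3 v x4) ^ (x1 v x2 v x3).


A unit clause contains exactly one literal.
Unit clauses found: (x3).
Count = 1.

1


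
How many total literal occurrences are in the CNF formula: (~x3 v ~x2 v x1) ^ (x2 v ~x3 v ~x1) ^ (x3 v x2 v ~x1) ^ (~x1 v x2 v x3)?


Clause lengths: 3, 3, 3, 3.
Sum = 3 + 3 + 3 + 3 = 12.

12


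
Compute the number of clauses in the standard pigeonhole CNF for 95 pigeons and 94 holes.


The PHP encoding has two parts:
1) At-least-one-hole clauses: 95 (one per pigeon, each with 94 literals).
2) At-most-one-pigeon-per-hole clauses: 94 holes * C(95,2) = 94 * 4465 = 419710.
Total clauses = 95 + 419710 = 419805.

419805


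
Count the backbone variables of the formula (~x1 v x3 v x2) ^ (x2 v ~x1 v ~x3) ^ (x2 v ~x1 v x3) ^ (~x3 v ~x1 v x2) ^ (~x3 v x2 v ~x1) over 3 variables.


Find all satisfying assignments: 6 model(s).
Check which variables have the same value in every model.
No variable is fixed across all models.
Backbone size = 0.

0


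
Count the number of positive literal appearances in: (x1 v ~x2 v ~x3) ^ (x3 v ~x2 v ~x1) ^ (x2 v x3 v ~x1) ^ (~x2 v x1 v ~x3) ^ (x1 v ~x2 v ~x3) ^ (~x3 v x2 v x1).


Scan each clause for unnegated literals.
Clause 1: 1 positive; Clause 2: 1 positive; Clause 3: 2 positive; Clause 4: 1 positive; Clause 5: 1 positive; Clause 6: 2 positive.
Total positive literal occurrences = 8.

8


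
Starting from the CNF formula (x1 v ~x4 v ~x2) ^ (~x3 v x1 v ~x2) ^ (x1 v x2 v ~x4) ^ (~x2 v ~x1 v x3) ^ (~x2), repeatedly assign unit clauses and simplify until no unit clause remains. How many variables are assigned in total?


Unit propagation repeatedly assigns the literal in any unit clause, then simplifies.
Assignments in order: x2 = F.
No further unit clauses remain.
Total variables assigned = 1.

1


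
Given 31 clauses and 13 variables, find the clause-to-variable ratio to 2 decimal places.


Clause-to-variable ratio = clauses / variables.
31 / 13 = 2.38.

2.38


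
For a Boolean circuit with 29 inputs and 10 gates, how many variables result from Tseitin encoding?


The Tseitin transformation introduces one auxiliary variable per gate.
Total variables = inputs + gates = 29 + 10 = 39.

39


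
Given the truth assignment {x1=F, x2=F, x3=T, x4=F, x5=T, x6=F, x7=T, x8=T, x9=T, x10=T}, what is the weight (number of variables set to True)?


The weight is the number of variables assigned True.
True variables: x3, x5, x7, x8, x9, x10.
Weight = 6.

6


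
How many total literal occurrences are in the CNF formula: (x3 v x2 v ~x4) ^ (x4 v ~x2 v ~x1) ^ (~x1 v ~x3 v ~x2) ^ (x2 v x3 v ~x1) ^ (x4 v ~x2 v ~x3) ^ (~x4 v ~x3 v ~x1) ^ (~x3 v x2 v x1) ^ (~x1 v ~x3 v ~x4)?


Clause lengths: 3, 3, 3, 3, 3, 3, 3, 3.
Sum = 3 + 3 + 3 + 3 + 3 + 3 + 3 + 3 = 24.

24


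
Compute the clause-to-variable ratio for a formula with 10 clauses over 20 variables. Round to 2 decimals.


Clause-to-variable ratio = clauses / variables.
10 / 20 = 0.5.

0.5


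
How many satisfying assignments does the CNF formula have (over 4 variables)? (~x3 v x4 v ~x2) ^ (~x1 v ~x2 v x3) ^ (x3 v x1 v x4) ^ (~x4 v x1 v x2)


Enumerate all 16 truth assignments over 4 variables.
Test each against every clause.
Satisfying assignments found: 8.

8


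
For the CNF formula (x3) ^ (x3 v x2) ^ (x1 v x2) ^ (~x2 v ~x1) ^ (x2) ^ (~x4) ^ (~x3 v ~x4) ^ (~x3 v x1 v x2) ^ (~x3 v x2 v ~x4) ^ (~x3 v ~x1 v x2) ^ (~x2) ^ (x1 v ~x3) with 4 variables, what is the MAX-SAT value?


Enumerate all 16 truth assignments.
For each, count how many of the 12 clauses are satisfied.
The formula is not fully satisfiable, so the maximum is below 12.
Maximum simultaneously satisfiable clauses = 10.

10


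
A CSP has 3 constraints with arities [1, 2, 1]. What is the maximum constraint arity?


The arities are: 1, 2, 1.
Scan for the maximum value.
Maximum arity = 2.

2


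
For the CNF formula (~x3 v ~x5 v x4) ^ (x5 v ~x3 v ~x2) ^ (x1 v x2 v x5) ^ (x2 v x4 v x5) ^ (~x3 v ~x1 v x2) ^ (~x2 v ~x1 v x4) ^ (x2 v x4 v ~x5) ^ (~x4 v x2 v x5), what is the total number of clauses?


Each group enclosed in parentheses joined by ^ is one clause.
Counting the conjuncts: 8 clauses.

8


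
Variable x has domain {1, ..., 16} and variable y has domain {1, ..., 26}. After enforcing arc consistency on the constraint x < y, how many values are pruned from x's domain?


For the constraint x < y, x needs a supporting value in y's domain.
x can be at most 25 (one less than y's maximum).
Valid x values from domain: 16 out of 16.
Pruned = 16 - 16 = 0.

0


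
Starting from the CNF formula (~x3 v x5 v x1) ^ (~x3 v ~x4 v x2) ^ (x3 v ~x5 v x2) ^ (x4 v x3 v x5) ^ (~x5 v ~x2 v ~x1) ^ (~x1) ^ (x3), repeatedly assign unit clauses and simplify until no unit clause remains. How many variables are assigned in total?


Unit propagation repeatedly assigns the literal in any unit clause, then simplifies.
Assignments in order: x1 = F, x3 = T, x5 = T.
No further unit clauses remain.
Total variables assigned = 3.

3


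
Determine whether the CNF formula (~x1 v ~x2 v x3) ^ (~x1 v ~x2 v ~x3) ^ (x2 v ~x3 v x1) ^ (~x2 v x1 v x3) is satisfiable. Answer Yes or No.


Check all 8 possible truth assignments.
Number of satisfying assignments found: 4.
The formula is satisfiable.

Yes


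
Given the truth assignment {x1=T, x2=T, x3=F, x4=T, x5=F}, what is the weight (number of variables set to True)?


The weight is the number of variables assigned True.
True variables: x1, x2, x4.
Weight = 3.

3


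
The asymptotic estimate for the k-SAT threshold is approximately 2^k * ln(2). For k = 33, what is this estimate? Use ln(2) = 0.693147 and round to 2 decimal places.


Using the asymptotic formula: threshold ~ 2^k * ln(2).
2^33 = 8589934592.
8589934592 * 0.693147 = 5954087392.64.

5954087392.64
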